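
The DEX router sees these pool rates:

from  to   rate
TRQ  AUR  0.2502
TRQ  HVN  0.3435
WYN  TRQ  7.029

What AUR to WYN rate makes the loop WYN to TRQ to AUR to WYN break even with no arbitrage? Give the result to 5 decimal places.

Known legs of the cycle: 7.029 × 0.2502 = 1.7586558
For no arbitrage the full-cycle product must be 1, so the missing rate is 1 / 1.7586558 ≈ 0.5686161.

0.56862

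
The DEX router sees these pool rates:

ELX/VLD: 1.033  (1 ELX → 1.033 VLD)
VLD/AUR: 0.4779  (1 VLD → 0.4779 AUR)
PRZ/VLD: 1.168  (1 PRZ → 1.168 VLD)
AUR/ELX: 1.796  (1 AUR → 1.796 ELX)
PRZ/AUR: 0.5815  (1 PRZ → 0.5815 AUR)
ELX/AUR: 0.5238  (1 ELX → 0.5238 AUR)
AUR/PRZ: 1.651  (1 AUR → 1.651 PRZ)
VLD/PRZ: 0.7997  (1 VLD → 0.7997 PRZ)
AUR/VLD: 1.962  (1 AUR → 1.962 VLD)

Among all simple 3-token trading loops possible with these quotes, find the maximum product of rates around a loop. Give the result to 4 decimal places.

0.9216

PRZ→VLD→AUR→PRZ: 1.168 × 0.4779 × 1.651 = 0.92157
PRZ→AUR→VLD→PRZ: 0.5815 × 1.962 × 0.7997 = 0.91238
ELX→VLD→AUR→ELX: 1.033 × 0.4779 × 1.796 = 0.88663
Maximum is PRZ→VLD→AUR→PRZ at 0.9216; no arbitrage — every cycle loses value.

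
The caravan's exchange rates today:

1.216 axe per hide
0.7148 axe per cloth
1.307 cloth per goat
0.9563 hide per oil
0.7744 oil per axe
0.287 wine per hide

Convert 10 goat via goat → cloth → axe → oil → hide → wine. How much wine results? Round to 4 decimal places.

10 goat × 1.307 = 13.07 cloth
13.07 cloth × 0.7148 = 9.342436 axe
9.342436 axe × 0.7744 = 7.2347824384 oil
7.2347824384 oil × 0.9563 = 6.91862244584192 hide
6.91862244584192 hide × 0.287 = 1.98564464195663104 wine

1.9856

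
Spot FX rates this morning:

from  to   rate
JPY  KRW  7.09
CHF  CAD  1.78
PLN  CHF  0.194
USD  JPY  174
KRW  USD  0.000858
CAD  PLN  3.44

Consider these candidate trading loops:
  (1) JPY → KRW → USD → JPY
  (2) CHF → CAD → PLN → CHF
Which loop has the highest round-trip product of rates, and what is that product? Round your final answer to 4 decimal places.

(1) 7.09 × 0.000858 × 174 = 1.05848
(2) 1.78 × 3.44 × 0.194 = 1.18790
Highest is cycle (2) at 1.1879 (>1, arbitrage).

1.1879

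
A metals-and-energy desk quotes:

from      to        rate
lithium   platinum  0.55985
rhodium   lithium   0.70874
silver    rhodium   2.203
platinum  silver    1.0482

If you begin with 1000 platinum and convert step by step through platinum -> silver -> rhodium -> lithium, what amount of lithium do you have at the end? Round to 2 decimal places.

1636.61

1000 platinum × 1.0482 = 1048.2 silver
1048.2 silver × 2.203 = 2309.1846 rhodium
2309.1846 rhodium × 0.70874 = 1636.611493404 lithium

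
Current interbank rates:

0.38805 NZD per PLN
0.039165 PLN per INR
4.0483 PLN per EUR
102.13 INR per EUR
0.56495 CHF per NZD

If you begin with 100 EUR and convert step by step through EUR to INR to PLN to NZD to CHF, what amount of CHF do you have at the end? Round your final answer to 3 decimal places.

100 EUR × 102.13 = 10213 INR
10213 INR × 0.039165 = 399.992145 PLN
399.992145 PLN × 0.38805 = 155.21695186725 NZD
155.21695186725 NZD × 0.56495 = 87.6898169574028875 CHF

87.690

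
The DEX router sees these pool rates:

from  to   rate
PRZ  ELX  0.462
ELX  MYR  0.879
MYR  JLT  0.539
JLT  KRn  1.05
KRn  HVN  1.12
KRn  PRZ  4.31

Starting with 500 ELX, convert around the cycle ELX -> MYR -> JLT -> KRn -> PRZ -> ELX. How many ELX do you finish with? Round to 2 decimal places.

500 ELX × 0.879 = 439.5 MYR
439.5 MYR × 0.539 = 236.8905 JLT
236.8905 JLT × 1.05 = 248.735025 KRn
248.735025 KRn × 4.31 = 1072.04795775 PRZ
1072.04795775 PRZ × 0.462 = 495.2861564805 ELX

495.29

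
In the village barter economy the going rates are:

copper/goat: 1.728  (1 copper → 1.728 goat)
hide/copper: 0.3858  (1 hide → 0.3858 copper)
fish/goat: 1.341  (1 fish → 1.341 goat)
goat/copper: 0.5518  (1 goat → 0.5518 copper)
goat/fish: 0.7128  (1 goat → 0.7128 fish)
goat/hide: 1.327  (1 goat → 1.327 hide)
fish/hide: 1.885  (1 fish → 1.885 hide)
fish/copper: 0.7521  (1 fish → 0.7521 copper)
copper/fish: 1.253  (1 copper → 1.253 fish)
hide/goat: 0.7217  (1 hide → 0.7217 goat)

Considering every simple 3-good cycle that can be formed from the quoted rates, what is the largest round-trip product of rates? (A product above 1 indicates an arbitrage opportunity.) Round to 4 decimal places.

goat→fish→hide→goat: 0.7128 × 1.885 × 0.7217 = 0.96970
goat→copper→fish→goat: 0.5518 × 1.253 × 1.341 = 0.92717
goat→fish→copper→goat: 0.7128 × 0.7521 × 1.728 = 0.92638
copper→fish→hide→copper: 1.253 × 1.885 × 0.3858 = 0.91122
goat→hide→copper→goat: 1.327 × 0.3858 × 1.728 = 0.88466
Maximum is goat→fish→hide→goat at 0.9697; no arbitrage — every cycle loses value.

0.9697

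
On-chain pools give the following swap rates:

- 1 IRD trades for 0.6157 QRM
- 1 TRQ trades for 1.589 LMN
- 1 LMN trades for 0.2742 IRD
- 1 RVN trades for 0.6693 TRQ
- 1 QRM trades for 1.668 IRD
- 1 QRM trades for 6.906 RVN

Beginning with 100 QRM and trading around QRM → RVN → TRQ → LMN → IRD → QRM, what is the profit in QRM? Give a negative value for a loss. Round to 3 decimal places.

100 QRM × 6.906 = 690.6 RVN
690.6 RVN × 0.6693 = 462.21858 TRQ
462.21858 TRQ × 1.589 = 734.46532362 LMN
734.46532362 LMN × 0.2742 = 201.390391736604 IRD
201.390391736604 IRD × 0.6157 = 123.9960641922270828 QRM
Net change: 123.9960641922270828 − 100 = 23.9960641922270828 QRM

23.996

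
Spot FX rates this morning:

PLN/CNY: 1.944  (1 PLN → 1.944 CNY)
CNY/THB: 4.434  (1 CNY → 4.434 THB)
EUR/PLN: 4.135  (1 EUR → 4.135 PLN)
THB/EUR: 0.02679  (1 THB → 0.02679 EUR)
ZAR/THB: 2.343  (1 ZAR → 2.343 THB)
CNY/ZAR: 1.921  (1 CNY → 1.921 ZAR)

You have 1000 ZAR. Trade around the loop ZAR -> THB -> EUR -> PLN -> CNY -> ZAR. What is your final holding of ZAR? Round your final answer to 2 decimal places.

1000 ZAR × 2.343 = 2343 THB
2343 THB × 0.02679 = 62.76897 EUR
62.76897 EUR × 4.135 = 259.54969095 PLN
259.54969095 PLN × 1.944 = 504.5645992068 CNY
504.5645992068 CNY × 1.921 = 969.2685950762628 ZAR

969.27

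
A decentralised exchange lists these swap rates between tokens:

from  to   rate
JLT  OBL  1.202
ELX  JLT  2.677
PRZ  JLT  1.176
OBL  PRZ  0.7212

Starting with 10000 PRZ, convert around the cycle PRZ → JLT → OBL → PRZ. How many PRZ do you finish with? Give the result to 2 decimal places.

10194.54

10000 PRZ × 1.176 = 11760 JLT
11760 JLT × 1.202 = 14135.52 OBL
14135.52 OBL × 0.7212 = 10194.537024 PRZ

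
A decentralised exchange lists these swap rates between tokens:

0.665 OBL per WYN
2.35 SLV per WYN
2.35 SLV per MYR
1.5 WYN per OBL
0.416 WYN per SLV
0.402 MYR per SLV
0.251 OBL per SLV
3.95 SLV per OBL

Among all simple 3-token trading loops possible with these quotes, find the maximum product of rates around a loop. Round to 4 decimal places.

1.0927

WYN→OBL→SLV→WYN: 0.665 × 3.95 × 0.416 = 1.09273
WYN→SLV→OBL→WYN: 2.35 × 0.251 × 1.5 = 0.88478
Maximum is WYN→OBL→SLV→WYN at 1.0927; arbitrage exists.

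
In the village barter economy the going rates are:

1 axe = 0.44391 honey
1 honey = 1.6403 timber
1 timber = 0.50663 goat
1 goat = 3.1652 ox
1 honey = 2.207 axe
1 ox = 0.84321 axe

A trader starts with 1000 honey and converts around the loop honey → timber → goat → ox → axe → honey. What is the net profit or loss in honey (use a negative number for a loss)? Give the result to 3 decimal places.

-15.431

1000 honey × 1.6403 = 1640.3 timber
1640.3 timber × 0.50663 = 831.025189 goat
831.025189 goat × 3.1652 = 2630.3609282228 ox
2630.3609282228 ox × 0.84321 = 2217.946638286747188 axe
2217.946638286747188 axe × 0.44391 = 984.56869220186994422508 honey
Net change: 984.56869220186994422508 − 1000 = -15.43130779813005577492 honey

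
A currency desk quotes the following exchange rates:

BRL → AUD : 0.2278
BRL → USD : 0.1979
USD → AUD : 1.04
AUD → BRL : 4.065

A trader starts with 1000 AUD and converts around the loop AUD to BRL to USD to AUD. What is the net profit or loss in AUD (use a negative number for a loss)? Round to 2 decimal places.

1000 AUD × 4.065 = 4065 BRL
4065 BRL × 0.1979 = 804.4635 USD
804.4635 USD × 1.04 = 836.64204 AUD
Net change: 836.64204 − 1000 = -163.35796 AUD

-163.36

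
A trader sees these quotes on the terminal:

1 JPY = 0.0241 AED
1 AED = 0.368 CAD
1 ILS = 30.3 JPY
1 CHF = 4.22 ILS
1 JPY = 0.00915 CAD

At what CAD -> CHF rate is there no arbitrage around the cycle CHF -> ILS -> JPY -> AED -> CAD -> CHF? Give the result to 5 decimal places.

0.88182

Known legs of the cycle: 4.22 × 30.3 × 0.0241 × 0.368 = 1.1340179808
For no arbitrage the full-cycle product must be 1, so the missing rate is 1 / 1.1340179808 ≈ 0.8818202.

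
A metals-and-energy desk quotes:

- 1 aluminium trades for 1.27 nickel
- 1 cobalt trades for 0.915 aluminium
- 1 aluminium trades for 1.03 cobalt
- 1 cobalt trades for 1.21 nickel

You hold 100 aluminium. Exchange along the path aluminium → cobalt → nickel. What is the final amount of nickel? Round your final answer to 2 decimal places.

124.63

100 aluminium × 1.03 = 103 cobalt
103 cobalt × 1.21 = 124.63 nickel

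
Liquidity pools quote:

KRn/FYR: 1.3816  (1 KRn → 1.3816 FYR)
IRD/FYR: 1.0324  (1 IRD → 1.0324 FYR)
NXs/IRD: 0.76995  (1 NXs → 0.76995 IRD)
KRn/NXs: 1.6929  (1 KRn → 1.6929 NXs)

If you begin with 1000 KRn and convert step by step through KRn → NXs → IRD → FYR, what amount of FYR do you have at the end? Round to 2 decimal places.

1345.68

1000 KRn × 1.6929 = 1692.9 NXs
1692.9 NXs × 0.76995 = 1303.448355 IRD
1303.448355 IRD × 1.0324 = 1345.680081702 FYR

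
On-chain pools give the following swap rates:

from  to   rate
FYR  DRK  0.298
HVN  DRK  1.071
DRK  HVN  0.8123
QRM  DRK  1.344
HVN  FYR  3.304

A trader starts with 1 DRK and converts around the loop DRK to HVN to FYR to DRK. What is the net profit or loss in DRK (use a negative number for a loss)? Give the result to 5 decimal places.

1 DRK × 0.8123 = 0.8123 HVN
0.8123 HVN × 3.304 = 2.6838392 FYR
2.6838392 FYR × 0.298 = 0.7997840816 DRK
Net change: 0.7997840816 − 1 = -0.2002159184 DRK

-0.20022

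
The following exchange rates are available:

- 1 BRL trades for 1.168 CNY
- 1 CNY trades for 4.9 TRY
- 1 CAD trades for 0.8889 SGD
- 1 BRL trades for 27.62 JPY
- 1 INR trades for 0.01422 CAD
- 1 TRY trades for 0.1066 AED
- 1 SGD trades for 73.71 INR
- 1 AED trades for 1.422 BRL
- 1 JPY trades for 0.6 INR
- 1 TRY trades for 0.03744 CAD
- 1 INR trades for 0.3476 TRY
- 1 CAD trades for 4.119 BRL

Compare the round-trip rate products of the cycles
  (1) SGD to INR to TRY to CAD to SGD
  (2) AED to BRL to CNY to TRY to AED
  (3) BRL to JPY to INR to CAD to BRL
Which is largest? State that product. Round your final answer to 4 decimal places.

0.9707

(1) 73.71 × 0.3476 × 0.03744 × 0.8889 = 0.85270
(2) 1.422 × 1.168 × 4.9 × 0.1066 = 0.86755
(3) 27.62 × 0.6 × 0.01422 × 4.119 = 0.97066
Highest is cycle (3) at 0.9707 (≤1, no arbitrage).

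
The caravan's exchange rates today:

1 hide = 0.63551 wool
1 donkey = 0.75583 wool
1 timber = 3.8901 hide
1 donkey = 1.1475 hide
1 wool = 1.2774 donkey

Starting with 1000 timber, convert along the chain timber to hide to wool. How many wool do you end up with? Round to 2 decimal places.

1000 timber × 3.8901 = 3890.1 hide
3890.1 hide × 0.63551 = 2472.197451 wool

2472.20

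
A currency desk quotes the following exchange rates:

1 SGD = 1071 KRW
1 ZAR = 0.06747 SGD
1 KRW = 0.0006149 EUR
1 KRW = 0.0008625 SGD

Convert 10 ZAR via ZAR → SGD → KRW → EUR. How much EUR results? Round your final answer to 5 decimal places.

0.44433

10 ZAR × 0.06747 = 0.6747 SGD
0.6747 SGD × 1071 = 722.6037 KRW
722.6037 KRW × 0.0006149 = 0.44432901513 EUR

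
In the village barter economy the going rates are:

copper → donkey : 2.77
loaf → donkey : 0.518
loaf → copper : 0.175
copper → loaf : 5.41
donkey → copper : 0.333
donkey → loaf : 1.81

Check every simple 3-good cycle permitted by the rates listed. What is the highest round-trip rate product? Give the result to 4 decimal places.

loaf→donkey→copper→loaf: 0.518 × 0.333 × 5.41 = 0.93319
loaf→copper→donkey→loaf: 0.175 × 2.77 × 1.81 = 0.87740
Maximum is loaf→donkey→copper→loaf at 0.9332; no arbitrage — every cycle loses value.

0.9332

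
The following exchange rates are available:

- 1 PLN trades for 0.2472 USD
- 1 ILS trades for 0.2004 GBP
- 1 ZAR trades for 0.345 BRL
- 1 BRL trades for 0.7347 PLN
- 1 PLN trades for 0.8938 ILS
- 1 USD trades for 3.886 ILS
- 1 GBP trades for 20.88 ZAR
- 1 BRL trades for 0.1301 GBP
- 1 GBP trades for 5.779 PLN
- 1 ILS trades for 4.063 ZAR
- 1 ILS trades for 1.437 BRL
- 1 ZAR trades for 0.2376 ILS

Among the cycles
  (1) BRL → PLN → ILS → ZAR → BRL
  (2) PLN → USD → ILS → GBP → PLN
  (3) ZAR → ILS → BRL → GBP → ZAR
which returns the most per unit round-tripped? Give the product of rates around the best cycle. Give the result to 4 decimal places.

1.1125

(1) 0.7347 × 0.8938 × 4.063 × 0.345 = 0.92048
(2) 0.2472 × 3.886 × 0.2004 × 5.779 = 1.11250
(3) 0.2376 × 1.437 × 0.1301 × 20.88 = 0.92749
Highest is cycle (2) at 1.1125 (>1, arbitrage).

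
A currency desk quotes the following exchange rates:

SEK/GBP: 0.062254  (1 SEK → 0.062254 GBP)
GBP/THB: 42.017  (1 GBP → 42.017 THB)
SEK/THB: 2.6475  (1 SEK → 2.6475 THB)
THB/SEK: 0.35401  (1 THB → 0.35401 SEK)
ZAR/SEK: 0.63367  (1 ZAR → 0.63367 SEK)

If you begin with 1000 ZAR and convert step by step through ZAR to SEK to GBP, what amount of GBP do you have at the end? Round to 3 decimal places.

1000 ZAR × 0.63367 = 633.67 SEK
633.67 SEK × 0.062254 = 39.44849218 GBP

39.448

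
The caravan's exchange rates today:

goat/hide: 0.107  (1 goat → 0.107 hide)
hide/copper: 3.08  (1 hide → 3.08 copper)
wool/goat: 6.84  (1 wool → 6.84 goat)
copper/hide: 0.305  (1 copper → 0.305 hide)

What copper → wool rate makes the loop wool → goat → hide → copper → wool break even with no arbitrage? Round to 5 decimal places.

Known legs of the cycle: 6.84 × 0.107 × 3.08 = 2.2541904
For no arbitrage the full-cycle product must be 1, so the missing rate is 1 / 2.2541904 ≈ 0.4436182.

0.44362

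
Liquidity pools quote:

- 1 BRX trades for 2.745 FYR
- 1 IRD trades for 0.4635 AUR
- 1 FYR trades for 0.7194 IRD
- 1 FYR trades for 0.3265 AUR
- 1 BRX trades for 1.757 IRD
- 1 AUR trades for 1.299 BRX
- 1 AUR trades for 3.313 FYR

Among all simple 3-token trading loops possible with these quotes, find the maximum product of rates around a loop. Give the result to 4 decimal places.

1.1642

FYR→AUR→BRX→FYR: 0.3265 × 1.299 × 2.745 = 1.16422
FYR→IRD→AUR→FYR: 0.7194 × 0.4635 × 3.313 = 1.10469
IRD→AUR→BRX→IRD: 0.4635 × 1.299 × 1.757 = 1.05787
Maximum is FYR→AUR→BRX→FYR at 1.1642; arbitrage exists.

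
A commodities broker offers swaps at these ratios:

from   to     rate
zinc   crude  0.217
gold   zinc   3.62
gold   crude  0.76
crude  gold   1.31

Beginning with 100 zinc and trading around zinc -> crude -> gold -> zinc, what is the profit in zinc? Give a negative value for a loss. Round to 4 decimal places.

2.9057

100 zinc × 0.217 = 21.7 crude
21.7 crude × 1.31 = 28.427 gold
28.427 gold × 3.62 = 102.90574 zinc
Net change: 102.90574 − 100 = 2.90574 zinc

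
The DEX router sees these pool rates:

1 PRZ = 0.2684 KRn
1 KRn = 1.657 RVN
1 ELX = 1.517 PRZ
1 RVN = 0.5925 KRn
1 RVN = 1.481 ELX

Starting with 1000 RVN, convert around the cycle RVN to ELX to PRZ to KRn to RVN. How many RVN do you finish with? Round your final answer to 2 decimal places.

1000 RVN × 1.481 = 1481 ELX
1481 ELX × 1.517 = 2246.677 PRZ
2246.677 PRZ × 0.2684 = 603.0081068 KRn
603.0081068 KRn × 1.657 = 999.1844329676 RVN

999.18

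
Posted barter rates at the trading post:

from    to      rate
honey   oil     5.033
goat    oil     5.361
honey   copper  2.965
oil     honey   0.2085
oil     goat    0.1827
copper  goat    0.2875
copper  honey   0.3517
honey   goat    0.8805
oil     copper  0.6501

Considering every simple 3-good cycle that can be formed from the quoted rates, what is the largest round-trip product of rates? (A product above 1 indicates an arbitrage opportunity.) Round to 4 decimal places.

1.1507

honey→oil→copper→honey: 5.033 × 0.6501 × 0.3517 = 1.15075
goat→oil→copper→goat: 5.361 × 0.6501 × 0.2875 = 1.00199
honey→goat→oil→honey: 0.8805 × 5.361 × 0.2085 = 0.98420
Maximum is honey→oil→copper→honey at 1.1507; arbitrage exists.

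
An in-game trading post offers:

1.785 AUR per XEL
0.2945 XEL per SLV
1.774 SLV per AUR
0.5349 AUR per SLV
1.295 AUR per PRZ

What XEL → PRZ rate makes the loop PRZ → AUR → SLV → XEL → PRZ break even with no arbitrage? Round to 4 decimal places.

Known legs of the cycle: 1.295 × 1.774 × 0.2945 = 0.676563685
For no arbitrage the full-cycle product must be 1, so the missing rate is 1 / 0.676563685 ≈ 1.478057.

1.4781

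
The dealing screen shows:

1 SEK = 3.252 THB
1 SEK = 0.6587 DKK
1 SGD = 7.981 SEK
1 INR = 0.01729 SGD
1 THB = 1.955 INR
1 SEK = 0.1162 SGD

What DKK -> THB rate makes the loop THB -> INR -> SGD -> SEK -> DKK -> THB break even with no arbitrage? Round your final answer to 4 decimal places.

Known legs of the cycle: 1.955 × 0.01729 × 7.981 × 0.6587 = 0.177699714175165
For no arbitrage the full-cycle product must be 1, so the missing rate is 1 / 0.177699714175165 ≈ 5.627471.

5.6275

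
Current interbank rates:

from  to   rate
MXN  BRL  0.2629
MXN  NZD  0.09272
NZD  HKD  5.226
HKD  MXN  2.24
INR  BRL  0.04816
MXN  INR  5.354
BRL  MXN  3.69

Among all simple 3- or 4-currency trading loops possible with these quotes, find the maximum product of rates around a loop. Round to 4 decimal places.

MXN→NZD→HKD→MXN: 0.09272 × 5.226 × 2.24 = 1.08540
INR→BRL→MXN→INR: 0.04816 × 3.69 × 5.354 = 0.95146
Maximum is MXN→NZD→HKD→MXN at 1.0854; arbitrage exists.

1.0854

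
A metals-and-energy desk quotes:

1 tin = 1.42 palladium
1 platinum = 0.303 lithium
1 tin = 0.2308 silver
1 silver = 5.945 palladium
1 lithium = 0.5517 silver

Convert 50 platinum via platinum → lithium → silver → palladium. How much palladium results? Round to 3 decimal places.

49.690

50 platinum × 0.303 = 15.15 lithium
15.15 lithium × 0.5517 = 8.358255 silver
8.358255 silver × 5.945 = 49.689825975 palladium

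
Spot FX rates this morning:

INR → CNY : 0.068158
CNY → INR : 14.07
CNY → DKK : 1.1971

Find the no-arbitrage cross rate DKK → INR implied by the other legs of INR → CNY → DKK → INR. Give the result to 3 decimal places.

12.256

Known legs of the cycle: 0.068158 × 1.1971 = 0.0815919418
For no arbitrage the full-cycle product must be 1, so the missing rate is 1 / 0.0815919418 ≈ 12.25611.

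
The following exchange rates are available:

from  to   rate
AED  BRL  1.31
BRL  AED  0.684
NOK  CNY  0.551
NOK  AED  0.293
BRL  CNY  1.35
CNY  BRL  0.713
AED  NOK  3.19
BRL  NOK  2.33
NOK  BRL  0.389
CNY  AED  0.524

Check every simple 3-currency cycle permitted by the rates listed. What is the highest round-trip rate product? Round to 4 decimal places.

0.9267

CNY→AED→BRL→CNY: 0.524 × 1.31 × 1.35 = 0.92669
CNY→AED→NOK→CNY: 0.524 × 3.19 × 0.551 = 0.92103
CNY→BRL→NOK→CNY: 0.713 × 2.33 × 0.551 = 0.91537
NOK→AED→BRL→NOK: 0.293 × 1.31 × 2.33 = 0.89432
NOK→BRL→AED→NOK: 0.389 × 0.684 × 3.19 = 0.84878
Maximum is CNY→AED→BRL→CNY at 0.9267; no arbitrage — every cycle loses value.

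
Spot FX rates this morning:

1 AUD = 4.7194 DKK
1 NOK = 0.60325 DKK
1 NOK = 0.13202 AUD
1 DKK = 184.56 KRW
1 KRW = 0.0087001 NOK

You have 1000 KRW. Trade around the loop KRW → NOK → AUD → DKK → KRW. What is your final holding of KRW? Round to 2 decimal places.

1000.43

1000 KRW × 0.0087001 = 8.7001 NOK
8.7001 NOK × 0.13202 = 1.148587202 AUD
1.148587202 AUD × 4.7194 = 5.4206424411188 DKK
5.4206424411188 DKK × 184.56 = 1000.433768932885728 KRW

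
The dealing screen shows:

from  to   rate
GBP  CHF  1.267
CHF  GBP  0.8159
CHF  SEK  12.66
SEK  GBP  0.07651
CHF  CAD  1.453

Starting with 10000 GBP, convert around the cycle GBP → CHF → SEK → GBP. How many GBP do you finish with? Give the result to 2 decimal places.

10000 GBP × 1.267 = 12670 CHF
12670 CHF × 12.66 = 160402.2 SEK
160402.2 SEK × 0.07651 = 12272.372322 GBP

12272.37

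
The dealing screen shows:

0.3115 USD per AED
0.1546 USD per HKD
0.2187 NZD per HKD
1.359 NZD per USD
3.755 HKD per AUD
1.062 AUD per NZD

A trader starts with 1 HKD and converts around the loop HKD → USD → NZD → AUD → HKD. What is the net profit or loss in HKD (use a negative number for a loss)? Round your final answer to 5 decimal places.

1 HKD × 0.1546 = 0.1546 USD
0.1546 USD × 1.359 = 0.2101014 NZD
0.2101014 NZD × 1.062 = 0.2231276868 AUD
0.2231276868 AUD × 3.755 = 0.837844463934 HKD
Net change: 0.837844463934 − 1 = -0.162155536066 HKD

-0.16216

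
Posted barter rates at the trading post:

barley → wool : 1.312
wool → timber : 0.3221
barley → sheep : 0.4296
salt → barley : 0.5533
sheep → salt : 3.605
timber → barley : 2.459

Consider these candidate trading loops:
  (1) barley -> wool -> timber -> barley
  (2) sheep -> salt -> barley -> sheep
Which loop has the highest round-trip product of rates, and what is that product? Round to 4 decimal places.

1.0392

(1) 1.312 × 0.3221 × 2.459 = 1.03916
(2) 3.605 × 0.5533 × 0.4296 = 0.85690
Highest is cycle (1) at 1.0392 (>1, arbitrage).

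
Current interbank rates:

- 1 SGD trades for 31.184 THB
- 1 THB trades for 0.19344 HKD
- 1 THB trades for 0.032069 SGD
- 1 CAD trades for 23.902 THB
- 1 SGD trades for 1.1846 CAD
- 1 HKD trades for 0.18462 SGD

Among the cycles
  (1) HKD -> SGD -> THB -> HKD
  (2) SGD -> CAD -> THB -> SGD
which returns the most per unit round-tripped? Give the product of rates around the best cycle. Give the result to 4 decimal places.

(1) 0.18462 × 31.184 × 0.19344 = 1.11367
(2) 1.1846 × 23.902 × 0.032069 = 0.90801
Highest is cycle (1) at 1.1137 (>1, arbitrage).

1.1137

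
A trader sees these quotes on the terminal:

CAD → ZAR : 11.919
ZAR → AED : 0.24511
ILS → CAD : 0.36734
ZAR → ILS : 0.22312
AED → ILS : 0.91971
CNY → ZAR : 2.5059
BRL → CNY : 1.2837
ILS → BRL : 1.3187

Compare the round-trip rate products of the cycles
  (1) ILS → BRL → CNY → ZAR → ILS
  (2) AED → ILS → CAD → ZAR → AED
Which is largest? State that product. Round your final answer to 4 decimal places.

0.9870

(1) 1.3187 × 1.2837 × 2.5059 × 0.22312 = 0.94648
(2) 0.91971 × 0.36734 × 11.919 × 0.24511 = 0.98701
Highest is cycle (2) at 0.9870 (≤1, no arbitrage).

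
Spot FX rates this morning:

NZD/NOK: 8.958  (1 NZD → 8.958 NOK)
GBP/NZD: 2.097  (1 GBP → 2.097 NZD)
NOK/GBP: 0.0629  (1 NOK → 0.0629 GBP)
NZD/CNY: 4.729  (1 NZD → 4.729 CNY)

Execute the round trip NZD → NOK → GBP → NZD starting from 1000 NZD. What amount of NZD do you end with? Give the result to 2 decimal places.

1000 NZD × 8.958 = 8958 NOK
8958 NOK × 0.0629 = 563.4582 GBP
563.4582 GBP × 2.097 = 1181.5718454 NZD

1181.57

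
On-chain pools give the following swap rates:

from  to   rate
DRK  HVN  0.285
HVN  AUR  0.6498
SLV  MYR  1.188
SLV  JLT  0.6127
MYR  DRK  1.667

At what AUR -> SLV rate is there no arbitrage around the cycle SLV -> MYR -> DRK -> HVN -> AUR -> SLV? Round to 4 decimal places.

2.7266

Known legs of the cycle: 1.188 × 1.667 × 0.285 × 0.6498 = 0.366755476428
For no arbitrage the full-cycle product must be 1, so the missing rate is 1 / 0.366755476428 ≈ 2.726612.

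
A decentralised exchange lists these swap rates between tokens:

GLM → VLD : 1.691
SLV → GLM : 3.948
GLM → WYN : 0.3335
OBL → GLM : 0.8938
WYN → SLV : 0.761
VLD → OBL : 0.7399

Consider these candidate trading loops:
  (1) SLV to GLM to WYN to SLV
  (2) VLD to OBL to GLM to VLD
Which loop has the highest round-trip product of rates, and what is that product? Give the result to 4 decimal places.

1.1183

(1) 3.948 × 0.3335 × 0.761 = 1.00198
(2) 0.7399 × 0.8938 × 1.691 = 1.11830
Highest is cycle (2) at 1.1183 (>1, arbitrage).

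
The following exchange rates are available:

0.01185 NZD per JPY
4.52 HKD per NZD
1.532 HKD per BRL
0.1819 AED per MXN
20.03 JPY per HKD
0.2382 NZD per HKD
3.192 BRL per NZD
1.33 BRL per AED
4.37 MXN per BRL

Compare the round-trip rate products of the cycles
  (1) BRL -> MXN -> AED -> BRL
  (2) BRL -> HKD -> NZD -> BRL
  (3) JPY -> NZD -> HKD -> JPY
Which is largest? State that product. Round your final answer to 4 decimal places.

1.1648

(1) 4.37 × 0.1819 × 1.33 = 1.05722
(2) 1.532 × 0.2382 × 3.192 = 1.16483
(3) 0.01185 × 4.52 × 20.03 = 1.07285
Highest is cycle (2) at 1.1648 (>1, arbitrage).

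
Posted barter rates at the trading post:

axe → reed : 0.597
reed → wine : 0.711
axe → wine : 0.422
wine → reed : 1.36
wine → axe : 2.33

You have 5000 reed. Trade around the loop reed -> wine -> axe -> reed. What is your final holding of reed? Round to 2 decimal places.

5000 reed × 0.711 = 3555 wine
3555 wine × 2.33 = 8283.15 axe
8283.15 axe × 0.597 = 4945.04055 reed

4945.04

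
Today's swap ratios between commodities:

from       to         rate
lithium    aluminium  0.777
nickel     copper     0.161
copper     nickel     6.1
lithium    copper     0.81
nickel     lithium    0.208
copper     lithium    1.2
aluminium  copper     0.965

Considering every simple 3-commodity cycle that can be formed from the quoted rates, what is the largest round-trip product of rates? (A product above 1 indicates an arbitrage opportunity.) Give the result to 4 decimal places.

lithium→copper→nickel→lithium: 0.81 × 6.1 × 0.208 = 1.02773
lithium→aluminium→copper→lithium: 0.777 × 0.965 × 1.2 = 0.89977
Maximum is lithium→copper→nickel→lithium at 1.0277; arbitrage exists.

1.0277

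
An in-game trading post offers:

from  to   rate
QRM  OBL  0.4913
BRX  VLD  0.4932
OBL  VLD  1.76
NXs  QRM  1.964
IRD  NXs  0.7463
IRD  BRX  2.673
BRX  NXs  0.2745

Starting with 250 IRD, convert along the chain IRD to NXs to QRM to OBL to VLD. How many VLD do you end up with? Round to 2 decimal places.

316.85

250 IRD × 0.7463 = 186.575 NXs
186.575 NXs × 1.964 = 366.4333 QRM
366.4333 QRM × 0.4913 = 180.02868029 OBL
180.02868029 OBL × 1.76 = 316.8504773104 VLD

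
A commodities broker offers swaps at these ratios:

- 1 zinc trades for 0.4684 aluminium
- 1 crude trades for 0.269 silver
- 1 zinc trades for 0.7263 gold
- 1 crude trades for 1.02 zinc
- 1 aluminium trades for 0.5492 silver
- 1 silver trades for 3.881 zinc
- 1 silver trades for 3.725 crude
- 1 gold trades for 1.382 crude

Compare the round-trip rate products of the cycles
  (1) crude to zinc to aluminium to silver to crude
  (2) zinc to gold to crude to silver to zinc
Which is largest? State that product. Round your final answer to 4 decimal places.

(1) 1.02 × 0.4684 × 0.5492 × 3.725 = 0.97740
(2) 0.7263 × 1.382 × 0.269 × 3.881 = 1.04790
Highest is cycle (2) at 1.0479 (>1, arbitrage).

1.0479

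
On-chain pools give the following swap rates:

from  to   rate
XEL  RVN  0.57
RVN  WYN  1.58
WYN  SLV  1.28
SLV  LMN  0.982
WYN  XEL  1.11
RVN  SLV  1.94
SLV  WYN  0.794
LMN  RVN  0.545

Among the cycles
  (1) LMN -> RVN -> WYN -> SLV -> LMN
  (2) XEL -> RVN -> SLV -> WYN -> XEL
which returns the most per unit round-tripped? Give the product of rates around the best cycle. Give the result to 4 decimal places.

1.0824

(1) 0.545 × 1.58 × 1.28 × 0.982 = 1.08237
(2) 0.57 × 1.94 × 0.794 × 1.11 = 0.97459
Highest is cycle (1) at 1.0824 (>1, arbitrage).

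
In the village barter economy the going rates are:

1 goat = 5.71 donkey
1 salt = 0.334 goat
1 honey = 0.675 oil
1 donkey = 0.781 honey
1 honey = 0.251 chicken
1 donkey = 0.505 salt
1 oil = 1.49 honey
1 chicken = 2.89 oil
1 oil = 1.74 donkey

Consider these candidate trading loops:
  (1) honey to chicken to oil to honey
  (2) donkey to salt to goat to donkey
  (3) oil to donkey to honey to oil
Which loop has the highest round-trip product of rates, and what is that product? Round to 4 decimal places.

(1) 0.251 × 2.89 × 1.49 = 1.08083
(2) 0.505 × 0.334 × 5.71 = 0.96311
(3) 1.74 × 0.781 × 0.675 = 0.91728
Highest is cycle (1) at 1.0808 (>1, arbitrage).

1.0808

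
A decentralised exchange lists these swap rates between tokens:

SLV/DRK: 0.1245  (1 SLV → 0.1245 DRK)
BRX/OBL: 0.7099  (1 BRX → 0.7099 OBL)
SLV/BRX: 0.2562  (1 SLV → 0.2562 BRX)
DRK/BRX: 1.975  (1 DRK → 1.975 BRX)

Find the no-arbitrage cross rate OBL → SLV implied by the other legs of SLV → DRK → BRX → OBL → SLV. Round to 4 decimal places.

Known legs of the cycle: 0.1245 × 1.975 × 0.7099 = 0.17455553625
For no arbitrage the full-cycle product must be 1, so the missing rate is 1 / 0.17455553625 ≈ 5.728836.

5.7288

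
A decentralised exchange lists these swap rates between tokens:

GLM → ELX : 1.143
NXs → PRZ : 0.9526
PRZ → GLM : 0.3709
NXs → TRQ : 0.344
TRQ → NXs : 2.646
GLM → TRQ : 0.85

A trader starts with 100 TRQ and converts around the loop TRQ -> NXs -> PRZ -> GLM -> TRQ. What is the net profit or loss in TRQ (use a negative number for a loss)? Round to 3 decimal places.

-20.535

100 TRQ × 2.646 = 264.6 NXs
264.6 NXs × 0.9526 = 252.05796 PRZ
252.05796 PRZ × 0.3709 = 93.488297364 GLM
93.488297364 GLM × 0.85 = 79.4650527594 TRQ
Net change: 79.4650527594 − 100 = -20.5349472406 TRQ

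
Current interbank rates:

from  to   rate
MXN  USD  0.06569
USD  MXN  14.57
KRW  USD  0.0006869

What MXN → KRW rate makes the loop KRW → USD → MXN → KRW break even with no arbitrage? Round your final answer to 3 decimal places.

99.919

Known legs of the cycle: 0.0006869 × 14.57 = 0.010008133
For no arbitrage the full-cycle product must be 1, so the missing rate is 1 / 0.010008133 ≈ 99.91874.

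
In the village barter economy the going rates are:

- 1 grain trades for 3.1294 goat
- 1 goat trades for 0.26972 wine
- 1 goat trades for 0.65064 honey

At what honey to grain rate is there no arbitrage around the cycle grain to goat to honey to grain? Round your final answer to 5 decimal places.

Known legs of the cycle: 3.1294 × 0.65064 = 2.036112816
For no arbitrage the full-cycle product must be 1, so the missing rate is 1 / 2.036112816 ≈ 0.4911319.

0.49113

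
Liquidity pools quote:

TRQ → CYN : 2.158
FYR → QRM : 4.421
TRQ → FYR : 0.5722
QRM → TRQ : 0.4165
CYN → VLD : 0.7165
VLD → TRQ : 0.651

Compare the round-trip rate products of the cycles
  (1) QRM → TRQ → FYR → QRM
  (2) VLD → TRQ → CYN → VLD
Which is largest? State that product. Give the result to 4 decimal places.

1.0536

(1) 0.4165 × 0.5722 × 4.421 = 1.05362
(2) 0.651 × 2.158 × 0.7165 = 1.00658
Highest is cycle (1) at 1.0536 (>1, arbitrage).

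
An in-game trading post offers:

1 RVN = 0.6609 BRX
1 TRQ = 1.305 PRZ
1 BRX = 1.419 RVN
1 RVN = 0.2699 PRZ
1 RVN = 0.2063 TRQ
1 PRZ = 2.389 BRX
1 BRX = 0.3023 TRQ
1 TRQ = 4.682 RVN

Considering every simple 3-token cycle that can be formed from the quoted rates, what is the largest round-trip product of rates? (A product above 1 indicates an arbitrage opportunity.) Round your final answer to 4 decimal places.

0.9425

TRQ→PRZ→BRX→TRQ: 1.305 × 2.389 × 0.3023 = 0.94246
TRQ→RVN→BRX→TRQ: 4.682 × 0.6609 × 0.3023 = 0.93542
PRZ→BRX→RVN→PRZ: 2.389 × 1.419 × 0.2699 = 0.91496
Maximum is TRQ→PRZ→BRX→TRQ at 0.9425; no arbitrage — every cycle loses value.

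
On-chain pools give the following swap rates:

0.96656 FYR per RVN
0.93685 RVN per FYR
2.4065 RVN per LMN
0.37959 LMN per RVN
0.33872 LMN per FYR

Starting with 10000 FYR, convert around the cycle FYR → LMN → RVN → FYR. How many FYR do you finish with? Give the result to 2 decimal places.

7878.72

10000 FYR × 0.33872 = 3387.2 LMN
3387.2 LMN × 2.4065 = 8151.2968 RVN
8151.2968 RVN × 0.96656 = 7878.717435008 FYR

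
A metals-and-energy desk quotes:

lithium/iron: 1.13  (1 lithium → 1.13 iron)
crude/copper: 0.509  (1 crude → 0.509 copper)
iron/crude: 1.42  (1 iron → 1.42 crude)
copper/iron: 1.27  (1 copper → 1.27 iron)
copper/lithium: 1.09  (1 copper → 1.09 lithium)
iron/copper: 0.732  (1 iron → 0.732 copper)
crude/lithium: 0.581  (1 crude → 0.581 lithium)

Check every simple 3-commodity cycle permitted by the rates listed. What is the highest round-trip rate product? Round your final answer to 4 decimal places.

0.9323

lithium→iron→crude→lithium: 1.13 × 1.42 × 0.581 = 0.93227
copper→iron→crude→copper: 1.27 × 1.42 × 0.509 = 0.91793
lithium→iron→copper→lithium: 1.13 × 0.732 × 1.09 = 0.90160
Maximum is lithium→iron→crude→lithium at 0.9323; no arbitrage — every cycle loses value.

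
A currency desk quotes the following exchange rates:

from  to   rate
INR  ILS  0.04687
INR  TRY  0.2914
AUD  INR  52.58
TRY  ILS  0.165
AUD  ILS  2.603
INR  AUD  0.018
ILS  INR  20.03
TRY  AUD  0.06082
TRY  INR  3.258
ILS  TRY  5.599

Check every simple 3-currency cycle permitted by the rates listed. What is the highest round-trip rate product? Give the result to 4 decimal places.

0.9631

TRY→ILS→INR→TRY: 0.165 × 20.03 × 0.2914 = 0.96306
AUD→ILS→INR→AUD: 2.603 × 20.03 × 0.018 = 0.93849
TRY→AUD→INR→TRY: 0.06082 × 52.58 × 0.2914 = 0.93187
TRY→AUD→ILS→TRY: 0.06082 × 2.603 × 5.599 = 0.88640
TRY→INR→ILS→TRY: 3.258 × 0.04687 × 5.599 = 0.85498
Maximum is TRY→ILS→INR→TRY at 0.9631; no arbitrage — every cycle loses value.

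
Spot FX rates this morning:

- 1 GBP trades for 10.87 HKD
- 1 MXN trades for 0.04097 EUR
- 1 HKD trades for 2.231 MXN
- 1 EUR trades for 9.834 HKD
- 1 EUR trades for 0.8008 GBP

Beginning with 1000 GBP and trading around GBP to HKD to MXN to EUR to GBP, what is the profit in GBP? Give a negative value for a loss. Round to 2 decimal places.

-204.36

1000 GBP × 10.87 = 10870 HKD
10870 HKD × 2.231 = 24250.97 MXN
24250.97 MXN × 0.04097 = 993.5622409 EUR
993.5622409 EUR × 0.8008 = 795.64464251272 GBP
Net change: 795.64464251272 − 1000 = -204.35535748728 GBP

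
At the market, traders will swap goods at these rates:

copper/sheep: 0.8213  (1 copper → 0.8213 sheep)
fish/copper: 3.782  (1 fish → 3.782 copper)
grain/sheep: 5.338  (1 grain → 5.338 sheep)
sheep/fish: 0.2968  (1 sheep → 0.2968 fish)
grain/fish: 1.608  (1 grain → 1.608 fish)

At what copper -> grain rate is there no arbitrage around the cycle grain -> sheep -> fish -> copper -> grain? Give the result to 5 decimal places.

Known legs of the cycle: 5.338 × 0.2968 × 3.782 = 5.9918921888
For no arbitrage the full-cycle product must be 1, so the missing rate is 1 / 5.9918921888 ≈ 0.1668922.

0.16689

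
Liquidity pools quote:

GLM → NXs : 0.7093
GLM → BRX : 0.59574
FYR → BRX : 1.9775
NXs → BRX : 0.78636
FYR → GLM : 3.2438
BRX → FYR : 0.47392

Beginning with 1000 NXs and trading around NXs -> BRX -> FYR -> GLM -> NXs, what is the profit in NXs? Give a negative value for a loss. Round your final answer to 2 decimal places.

-142.55

1000 NXs × 0.78636 = 786.36 BRX
786.36 BRX × 0.47392 = 372.6717312 FYR
372.6717312 FYR × 3.2438 = 1208.87256166656 GLM
1208.87256166656 GLM × 0.7093 = 857.453307990091008 NXs
Net change: 857.453307990091008 − 1000 = -142.546692009908992 NXs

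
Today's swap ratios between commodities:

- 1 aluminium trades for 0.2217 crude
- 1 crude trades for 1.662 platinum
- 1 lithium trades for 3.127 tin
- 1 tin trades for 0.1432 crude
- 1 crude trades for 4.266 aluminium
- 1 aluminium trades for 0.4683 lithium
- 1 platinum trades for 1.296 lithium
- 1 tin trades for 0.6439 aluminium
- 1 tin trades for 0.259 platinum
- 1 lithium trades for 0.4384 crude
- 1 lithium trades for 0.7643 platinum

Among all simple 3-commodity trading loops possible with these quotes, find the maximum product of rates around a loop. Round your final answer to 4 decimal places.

platinum→lithium→tin→platinum: 1.296 × 3.127 × 0.259 = 1.04962
platinum→lithium→crude→platinum: 1.296 × 0.4384 × 1.662 = 0.94429
lithium→tin→aluminium→lithium: 3.127 × 0.6439 × 0.4683 = 0.94291
crude→aluminium→lithium→crude: 4.266 × 0.4683 × 0.4384 = 0.87582
Maximum is platinum→lithium→tin→platinum at 1.0496; arbitrage exists.

1.0496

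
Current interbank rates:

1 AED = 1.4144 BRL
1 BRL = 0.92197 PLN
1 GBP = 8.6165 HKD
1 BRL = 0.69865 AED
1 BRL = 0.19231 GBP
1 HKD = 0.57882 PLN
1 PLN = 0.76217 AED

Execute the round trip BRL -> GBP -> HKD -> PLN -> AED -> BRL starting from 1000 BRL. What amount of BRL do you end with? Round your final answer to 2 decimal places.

1000 BRL × 0.19231 = 192.31 GBP
192.31 GBP × 8.6165 = 1657.039115 HKD
1657.039115 HKD × 0.57882 = 959.1273805443 PLN
959.1273805443 PLN × 0.76217 = 731.018115629449131 AED
731.018115629449131 AED × 1.4144 = 1033.9520227462928508864 BRL

1033.95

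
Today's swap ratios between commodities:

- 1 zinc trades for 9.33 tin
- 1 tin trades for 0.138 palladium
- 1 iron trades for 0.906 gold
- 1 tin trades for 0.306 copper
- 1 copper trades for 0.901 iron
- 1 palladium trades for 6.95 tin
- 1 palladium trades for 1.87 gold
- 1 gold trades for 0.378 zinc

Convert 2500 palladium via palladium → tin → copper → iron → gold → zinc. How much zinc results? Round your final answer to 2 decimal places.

1640.56

2500 palladium × 6.95 = 17375 tin
17375 tin × 0.306 = 5316.75 copper
5316.75 copper × 0.901 = 4790.39175 iron
4790.39175 iron × 0.906 = 4340.0949255 gold
4340.0949255 gold × 0.378 = 1640.555881839 zinc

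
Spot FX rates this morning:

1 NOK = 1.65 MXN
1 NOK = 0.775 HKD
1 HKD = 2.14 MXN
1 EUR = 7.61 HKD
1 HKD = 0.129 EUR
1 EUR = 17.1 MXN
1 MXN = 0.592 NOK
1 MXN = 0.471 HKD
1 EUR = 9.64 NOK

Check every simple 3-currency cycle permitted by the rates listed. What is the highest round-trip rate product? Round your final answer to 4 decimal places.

HKD→EUR→MXN→HKD: 0.129 × 17.1 × 0.471 = 1.03898
HKD→MXN→NOK→HKD: 2.14 × 0.592 × 0.775 = 0.98183
HKD→EUR→NOK→HKD: 0.129 × 9.64 × 0.775 = 0.96376
Maximum is HKD→EUR→MXN→HKD at 1.0390; arbitrage exists.

1.0390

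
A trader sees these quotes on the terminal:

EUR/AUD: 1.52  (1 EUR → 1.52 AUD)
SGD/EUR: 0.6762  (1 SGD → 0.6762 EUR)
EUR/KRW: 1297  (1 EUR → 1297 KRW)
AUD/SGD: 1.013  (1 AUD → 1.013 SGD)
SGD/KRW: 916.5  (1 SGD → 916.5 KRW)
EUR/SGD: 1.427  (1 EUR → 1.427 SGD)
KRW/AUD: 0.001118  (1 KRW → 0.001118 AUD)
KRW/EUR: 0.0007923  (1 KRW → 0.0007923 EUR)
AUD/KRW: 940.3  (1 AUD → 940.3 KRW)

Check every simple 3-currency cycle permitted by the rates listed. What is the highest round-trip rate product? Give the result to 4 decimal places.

1.1324

AUD→KRW→EUR→AUD: 940.3 × 0.0007923 × 1.52 = 1.13240
SGD→EUR→AUD→SGD: 0.6762 × 1.52 × 1.013 = 1.04119
SGD→KRW→AUD→SGD: 916.5 × 0.001118 × 1.013 = 1.03797
SGD→KRW→EUR→SGD: 916.5 × 0.0007923 × 1.427 = 1.03621
Maximum is AUD→KRW→EUR→AUD at 1.1324; arbitrage exists.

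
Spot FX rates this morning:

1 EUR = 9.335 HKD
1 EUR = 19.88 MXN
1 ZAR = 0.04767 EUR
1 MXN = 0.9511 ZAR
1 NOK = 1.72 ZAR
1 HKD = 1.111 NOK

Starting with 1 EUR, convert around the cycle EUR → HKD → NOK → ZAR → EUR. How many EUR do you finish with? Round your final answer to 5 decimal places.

1 EUR × 9.335 = 9.335 HKD
9.335 HKD × 1.111 = 10.371185 NOK
10.371185 NOK × 1.72 = 17.8384382 ZAR
17.8384382 ZAR × 0.04767 = 0.850358348994 EUR

0.85036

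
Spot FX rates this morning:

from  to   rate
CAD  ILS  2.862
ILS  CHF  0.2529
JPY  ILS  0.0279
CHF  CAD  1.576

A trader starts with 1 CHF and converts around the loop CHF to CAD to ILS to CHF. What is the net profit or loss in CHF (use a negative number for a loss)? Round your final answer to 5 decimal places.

0.14071

1 CHF × 1.576 = 1.576 CAD
1.576 CAD × 2.862 = 4.510512 ILS
4.510512 ILS × 0.2529 = 1.1407084848 CHF
Net change: 1.1407084848 − 1 = 0.1407084848 CHF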